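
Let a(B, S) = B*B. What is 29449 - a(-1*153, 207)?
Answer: 6040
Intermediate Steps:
a(B, S) = B**2
29449 - a(-1*153, 207) = 29449 - (-1*153)**2 = 29449 - 1*(-153)**2 = 29449 - 1*23409 = 29449 - 23409 = 6040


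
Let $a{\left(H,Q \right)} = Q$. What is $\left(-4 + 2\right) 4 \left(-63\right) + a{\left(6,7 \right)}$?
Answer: $511$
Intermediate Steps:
$\left(-4 + 2\right) 4 \left(-63\right) + a{\left(6,7 \right)} = \left(-4 + 2\right) 4 \left(-63\right) + 7 = \left(-2\right) 4 \left(-63\right) + 7 = \left(-8\right) \left(-63\right) + 7 = 504 + 7 = 511$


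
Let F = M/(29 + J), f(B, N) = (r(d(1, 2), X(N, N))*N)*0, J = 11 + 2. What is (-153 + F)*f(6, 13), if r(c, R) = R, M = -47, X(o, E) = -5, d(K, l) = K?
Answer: 0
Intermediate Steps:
J = 13
f(B, N) = 0 (f(B, N) = -5*N*0 = 0)
F = -47/42 (F = -47/(29 + 13) = -47/42 ≈ -1.1190)
(-153 + F)*f(6, 13) = (-153 - 47/42)*0 = -6473/42*0 = 0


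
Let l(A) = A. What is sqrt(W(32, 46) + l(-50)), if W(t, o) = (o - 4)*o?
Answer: sqrt(1882) ≈ 43.382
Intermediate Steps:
W(t, o) = o*(-4 + o) (W(t, o) = (-4 + o)*o = o*(-4 + o))
sqrt(W(32, 46) + l(-50)) = sqrt(46*(-4 + 46) - 50) = sqrt(46*42 - 50) = sqrt(1932 - 50) = sqrt(1882)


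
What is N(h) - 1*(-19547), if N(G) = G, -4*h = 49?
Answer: 78139/4 ≈ 19535.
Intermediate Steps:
h = -49/4 (h = -¼*49 = -49/4 ≈ -12.250)
N(h) - 1*(-19547) = -49/4 - 1*(-19547) = -49/4 + 19547 = 78139/4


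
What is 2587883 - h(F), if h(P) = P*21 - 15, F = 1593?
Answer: 2554445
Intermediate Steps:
h(P) = -15 + 21*P (h(P) = 21*P - 15 = -15 + 21*P)
2587883 - h(F) = 2587883 - (-15 + 21*1593) = 2587883 - (-15 + 33453) = 2587883 - 1*33438 = 2587883 - 33438 = 2554445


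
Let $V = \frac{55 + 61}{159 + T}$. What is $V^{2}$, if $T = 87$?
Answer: $\frac{3364}{15129} \approx 0.22235$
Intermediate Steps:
$V = \frac{58}{123}$ ($V = \frac{55 + 61}{159 + 87} = \frac{116}{246} = 116 \cdot \frac{1}{246} = \frac{58}{123} \approx 0.47154$)
$V^{2} = \left(\frac{58}{123}\right)^{2} = \frac{3364}{15129}$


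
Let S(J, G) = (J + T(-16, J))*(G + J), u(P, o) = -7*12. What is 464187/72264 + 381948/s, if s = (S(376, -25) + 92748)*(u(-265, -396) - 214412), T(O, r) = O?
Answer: 75749081059413/11792528699104 ≈ 6.4235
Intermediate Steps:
u(P, o) = -84
S(J, G) = (-16 + J)*(G + J) (S(J, G) = (J - 16)*(G + J) = (-16 + J)*(G + J))
s = -46997789568 (s = ((376² - 16*(-25) - 16*376 - 25*376) + 92748)*(-84 - 214412) = ((141376 + 400 - 6016 - 9400) + 92748)*(-214496) = (126360 + 92748)*(-214496) = 219108*(-214496) = -46997789568)
464187/72264 + 381948/s = 464187/72264 + 381948/(-46997789568) = 464187*(1/72264) + 381948*(-1/46997789568) = 154729/24088 - 31829/3916482464 = 75749081059413/11792528699104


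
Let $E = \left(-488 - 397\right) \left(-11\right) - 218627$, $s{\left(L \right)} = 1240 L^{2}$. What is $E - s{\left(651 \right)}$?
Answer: $-525722132$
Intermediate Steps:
$E = -208892$ ($E = \left(-885\right) \left(-11\right) - 218627 = 9735 - 218627 = -208892$)
$E - s{\left(651 \right)} = -208892 - 1240 \cdot 651^{2} = -208892 - 1240 \cdot 423801 = -208892 - 525513240 = -525722132$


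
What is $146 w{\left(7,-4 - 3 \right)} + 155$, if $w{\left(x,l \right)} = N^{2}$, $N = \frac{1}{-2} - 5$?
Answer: $\frac{9143}{2} \approx 4571.5$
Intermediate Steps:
$N = - \frac{11}{2}$ ($N = - \frac{1}{2} - 5 = - \frac{11}{2} \approx -5.5$)
$w{\left(x,l \right)} = \frac{121}{4}$ ($w{\left(x,l \right)} = \left(- \frac{11}{2}\right)^{2} = \frac{121}{4}$)
$146 w{\left(7,-4 - 3 \right)} + 155 = 146 \cdot \frac{121}{4} + 155 = \frac{8833}{2} + 155 = \frac{9143}{2}$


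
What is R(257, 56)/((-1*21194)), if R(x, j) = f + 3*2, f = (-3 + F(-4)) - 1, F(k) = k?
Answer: 1/10597 ≈ 9.4366e-5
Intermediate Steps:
f = -8 (f = (-3 - 4) - 1 = -7 - 1 = -8)
R(x, j) = -2 (R(x, j) = -8 + 3*2 = -8 + 6 = -2)
R(257, 56)/((-1*21194)) = -2/((-1*21194)) = -2/(-21194) = -2*(-1/21194) = 1/10597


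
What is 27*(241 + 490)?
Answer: 19737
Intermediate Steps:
27*(241 + 490) = 27*731 = 19737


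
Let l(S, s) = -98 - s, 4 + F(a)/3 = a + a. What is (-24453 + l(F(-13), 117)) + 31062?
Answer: 6394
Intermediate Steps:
F(a) = -12 + 6*a (F(a) = -12 + 3*(a + a) = -12 + 3*(2*a) = -12 + 6*a)
(-24453 + l(F(-13), 117)) + 31062 = (-24453 + (-98 - 1*117)) + 31062 = (-24453 + (-98 - 117)) + 31062 = (-24453 - 215) + 31062 = -24668 + 31062 = 6394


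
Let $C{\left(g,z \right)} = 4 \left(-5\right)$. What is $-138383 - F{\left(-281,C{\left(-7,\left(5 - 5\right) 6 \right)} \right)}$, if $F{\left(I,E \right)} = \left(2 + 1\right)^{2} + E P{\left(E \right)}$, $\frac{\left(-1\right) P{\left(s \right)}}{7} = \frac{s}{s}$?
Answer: $-138532$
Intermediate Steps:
$P{\left(s \right)} = -7$ ($P{\left(s \right)} = - 7 \frac{s}{s} = \left(-7\right) 1 = -7$)
$C{\left(g,z \right)} = -20$
$F{\left(I,E \right)} = 9 - 7 E$ ($F{\left(I,E \right)} = \left(2 + 1\right)^{2} + E \left(-7\right) = 3^{2} - 7 E = 9 - 7 E$)
$-138383 - F{\left(-281,C{\left(-7,\left(5 - 5\right) 6 \right)} \right)} = -138383 - \left(9 - -140\right) = -138383 - \left(9 + 140\right) = -138383 - 149 = -138532$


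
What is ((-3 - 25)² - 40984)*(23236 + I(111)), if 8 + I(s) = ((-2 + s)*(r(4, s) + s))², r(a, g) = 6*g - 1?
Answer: -287609946616800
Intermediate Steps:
r(a, g) = -1 + 6*g
I(s) = -8 + (-1 + 7*s)²*(-2 + s)² (I(s) = -8 + ((-2 + s)*((-1 + 6*s) + s))² = -8 + ((-2 + s)*(-1 + 7*s))² = -8 + ((-1 + 7*s)*(-2 + s))² = -8 + (-1 + 7*s)²*(-2 + s)²)
((-3 - 25)² - 40984)*(23236 + I(111)) = ((-3 - 25)² - 40984)*(23236 + (-8 + (-1 + 7*111)²*(-2 + 111)²)) = ((-28)² - 40984)*(23236 + (-8 + (-1 + 777)²*109²)) = (784 - 40984)*(23236 + (-8 + 776²*11881)) = -40200*(23236 + (-8 + 602176*11881)) = -40200*(23236 + (-8 + 7154453056)) = -40200*(23236 + 7154453048) = -40200*7154476284 = -287609946616800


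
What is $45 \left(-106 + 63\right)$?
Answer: $-1935$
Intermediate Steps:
$45 \left(-106 + 63\right) = 45 \left(-43\right) = -1935$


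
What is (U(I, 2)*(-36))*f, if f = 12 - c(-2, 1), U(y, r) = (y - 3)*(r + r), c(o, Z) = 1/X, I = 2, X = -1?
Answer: 1872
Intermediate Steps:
c(o, Z) = -1 (c(o, Z) = 1/(-1) = -1)
U(y, r) = 2*r*(-3 + y) (U(y, r) = (-3 + y)*(2*r) = 2*r*(-3 + y))
f = 13 (f = 12 - 1*(-1) = 12 + 1 = 13)
(U(I, 2)*(-36))*f = ((2*2*(-3 + 2))*(-36))*13 = ((2*2*(-1))*(-36))*13 = -4*(-36)*13 = 144*13 = 1872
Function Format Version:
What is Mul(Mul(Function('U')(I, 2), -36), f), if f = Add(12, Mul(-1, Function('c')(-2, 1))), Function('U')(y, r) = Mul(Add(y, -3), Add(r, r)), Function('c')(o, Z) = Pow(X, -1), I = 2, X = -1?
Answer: 1872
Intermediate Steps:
Function('c')(o, Z) = -1 (Function('c')(o, Z) = Pow(-1, -1) = -1)
Function('U')(y, r) = Mul(2, r, Add(-3, y)) (Function('U')(y, r) = Mul(Add(-3, y), Mul(2, r)) = Mul(2, r, Add(-3, y)))
f = 13 (f = Add(12, Mul(-1, -1)) = Add(12, 1) = 13)
Mul(Mul(Function('U')(I, 2), -36), f) = Mul(Mul(Mul(2, 2, Add(-3, 2)), -36), 13) = Mul(Mul(Mul(2, 2, -1), -36), 13) = Mul(Mul(-4, -36), 13) = Mul(144, 13) = 1872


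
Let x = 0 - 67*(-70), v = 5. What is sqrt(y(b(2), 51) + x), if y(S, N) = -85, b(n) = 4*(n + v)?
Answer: sqrt(4605) ≈ 67.860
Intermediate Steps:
b(n) = 20 + 4*n (b(n) = 4*(n + 5) = 4*(5 + n) = 20 + 4*n)
x = 4690 (x = 0 + 4690 = 4690)
sqrt(y(b(2), 51) + x) = sqrt(-85 + 4690) = sqrt(4605)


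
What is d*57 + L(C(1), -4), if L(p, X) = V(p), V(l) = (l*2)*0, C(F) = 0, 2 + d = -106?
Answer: -6156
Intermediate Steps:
d = -108 (d = -2 - 106 = -108)
V(l) = 0 (V(l) = (2*l)*0 = 0)
L(p, X) = 0
d*57 + L(C(1), -4) = -108*57 + 0 = -6156 + 0 = -6156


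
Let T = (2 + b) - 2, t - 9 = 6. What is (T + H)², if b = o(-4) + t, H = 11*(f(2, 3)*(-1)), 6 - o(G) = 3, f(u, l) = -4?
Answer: 3844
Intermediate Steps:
t = 15 (t = 9 + 6 = 15)
o(G) = 3 (o(G) = 6 - 1*3 = 6 - 3 = 3)
H = 44 (H = 11*(-4*(-1)) = 11*4 = 44)
b = 18 (b = 3 + 15 = 18)
T = 18 (T = (2 + 18) - 2 = 20 - 2 = 18)
(T + H)² = (18 + 44)² = 62² = 3844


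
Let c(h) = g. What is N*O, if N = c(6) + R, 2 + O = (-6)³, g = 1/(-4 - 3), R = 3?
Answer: -4360/7 ≈ -622.86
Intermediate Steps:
g = -⅐ (g = 1/(-7) = -⅐ ≈ -0.14286)
c(h) = -⅐
O = -218 (O = -2 + (-6)³ = -2 - 216 = -218)
N = 20/7 (N = -⅐ + 3 = 20/7 ≈ 2.8571)
N*O = (20/7)*(-218) = -4360/7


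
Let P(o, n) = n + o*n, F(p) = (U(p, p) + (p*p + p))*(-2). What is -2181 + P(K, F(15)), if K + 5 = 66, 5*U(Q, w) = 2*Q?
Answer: -32685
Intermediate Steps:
U(Q, w) = 2*Q/5 (U(Q, w) = (2*Q)/5 = 2*Q/5)
K = 61 (K = -5 + 66 = 61)
F(p) = -2*p² - 14*p/5 (F(p) = (2*p/5 + (p*p + p))*(-2) = (2*p/5 + (p² + p))*(-2) = (2*p/5 + (p + p²))*(-2) = (p² + 7*p/5)*(-2) = -2*p² - 14*p/5)
P(o, n) = n + n*o
-2181 + P(K, F(15)) = -2181 + ((⅖)*15*(-7 - 5*15))*(1 + 61) = -2181 + ((⅖)*15*(-7 - 75))*62 = -2181 + ((⅖)*15*(-82))*62 = -2181 - 492*62 = -2181 - 30504 = -32685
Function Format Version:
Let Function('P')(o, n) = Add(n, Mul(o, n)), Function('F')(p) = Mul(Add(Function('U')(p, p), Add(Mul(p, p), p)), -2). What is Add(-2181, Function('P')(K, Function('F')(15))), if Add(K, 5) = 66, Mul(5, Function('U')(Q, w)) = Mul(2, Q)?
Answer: -32685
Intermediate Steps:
Function('U')(Q, w) = Mul(Rational(2, 5), Q) (Function('U')(Q, w) = Mul(Rational(1, 5), Mul(2, Q)) = Mul(Rational(2, 5), Q))
K = 61 (K = Add(-5, 66) = 61)
Function('F')(p) = Add(Mul(-2, Pow(p, 2)), Mul(Rational(-14, 5), p)) (Function('F')(p) = Mul(Add(Mul(Rational(2, 5), p), Add(Mul(p, p), p)), -2) = Mul(Add(Mul(Rational(2, 5), p), Add(Pow(p, 2), p)), -2) = Mul(Add(Mul(Rational(2, 5), p), Add(p, Pow(p, 2))), -2) = Mul(Add(Pow(p, 2), Mul(Rational(7, 5), p)), -2) = Add(Mul(-2, Pow(p, 2)), Mul(Rational(-14, 5), p)))
Function('P')(o, n) = Add(n, Mul(n, o))
Add(-2181, Function('P')(K, Function('F')(15))) = Add(-2181, Mul(Mul(Rational(2, 5), 15, Add(-7, Mul(-5, 15))), Add(1, 61))) = Add(-2181, Mul(Mul(Rational(2, 5), 15, Add(-7, -75)), 62)) = Add(-2181, Mul(Mul(Rational(2, 5), 15, -82), 62)) = Add(-2181, Mul(-492, 62)) = Add(-2181, -30504) = -32685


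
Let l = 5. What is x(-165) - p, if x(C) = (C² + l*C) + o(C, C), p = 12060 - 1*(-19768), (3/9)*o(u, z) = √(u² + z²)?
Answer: -5428 + 495*√2 ≈ -4728.0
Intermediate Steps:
o(u, z) = 3*√(u² + z²)
p = 31828 (p = 12060 + 19768 = 31828)
x(C) = C² + 5*C + 3*√2*√(C²) (x(C) = (C² + 5*C) + 3*√(C² + C²) = (C² + 5*C) + 3*√(2*C²) = (C² + 5*C) + 3*(√2*√(C²)) = (C² + 5*C) + 3*√2*√(C²) = C² + 5*C + 3*√2*√(C²))
x(-165) - p = ((-165)² + 5*(-165) + 3*√2*√((-165)²)) - 1*31828 = (27225 - 825 + 3*√2*√27225) - 31828 = (27225 - 825 + 3*√2*165) - 31828 = (27225 - 825 + 495*√2) - 31828 = (26400 + 495*√2) - 31828 = -5428 + 495*√2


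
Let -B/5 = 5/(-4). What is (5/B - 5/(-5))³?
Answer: 729/125 ≈ 5.8320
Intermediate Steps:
B = 25/4 (B = -25/(-4) = -25*(-1)/4 = -5*(-5/4) = 25/4 ≈ 6.2500)
(5/B - 5/(-5))³ = (5/(25/4) - 5/(-5))³ = (5*(4/25) - 5*(-⅕))³ = (⅘ + 1)³ = (9/5)³ = 729/125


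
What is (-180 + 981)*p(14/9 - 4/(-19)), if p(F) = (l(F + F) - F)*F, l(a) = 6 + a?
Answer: 35693984/3249 ≈ 10986.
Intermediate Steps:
p(F) = F*(6 + F) (p(F) = ((6 + (F + F)) - F)*F = ((6 + 2*F) - F)*F = (6 + F)*F = F*(6 + F))
(-180 + 981)*p(14/9 - 4/(-19)) = (-180 + 981)*((14/9 - 4/(-19))*(6 + (14/9 - 4/(-19)))) = 801*((14*(⅑) - 4*(-1/19))*(6 + (14*(⅑) - 4*(-1/19)))) = 801*((14/9 + 4/19)*(6 + (14/9 + 4/19))) = 801*(302*(6 + 302/171)/171) = 801*((302/171)*(1328/171)) = 801*(401056/29241) = 35693984/3249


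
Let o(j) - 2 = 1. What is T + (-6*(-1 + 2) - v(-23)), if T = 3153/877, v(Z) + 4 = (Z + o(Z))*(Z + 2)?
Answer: -366941/877 ≈ -418.40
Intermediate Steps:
o(j) = 3 (o(j) = 2 + 1 = 3)
v(Z) = -4 + (2 + Z)*(3 + Z) (v(Z) = -4 + (Z + 3)*(Z + 2) = -4 + (3 + Z)*(2 + Z) = -4 + (2 + Z)*(3 + Z))
T = 3153/877 (T = 3153*(1/877) = 3153/877 ≈ 3.5952)
T + (-6*(-1 + 2) - v(-23)) = 3153/877 + (-6*(-1 + 2) - (2 + (-23)**2 + 5*(-23))) = 3153/877 + (-6*1 - (2 + 529 - 115)) = 3153/877 + (-6 - 1*416) = 3153/877 + (-6 - 416) = 3153/877 - 422 = -366941/877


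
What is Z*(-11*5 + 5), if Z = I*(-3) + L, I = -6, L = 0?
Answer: -900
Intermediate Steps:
Z = 18 (Z = -6*(-3) + 0 = 18 + 0 = 18)
Z*(-11*5 + 5) = 18*(-11*5 + 5) = 18*(-55 + 5) = 18*(-50) = -900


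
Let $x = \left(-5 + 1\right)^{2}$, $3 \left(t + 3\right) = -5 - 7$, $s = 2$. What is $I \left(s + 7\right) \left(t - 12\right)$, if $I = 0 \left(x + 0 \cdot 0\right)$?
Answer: $0$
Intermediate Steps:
$t = -7$ ($t = -3 + \frac{-5 - 7}{3} = -3 + \frac{1}{3} \left(-12\right) = -3 - 4 = -7$)
$x = 16$ ($x = \left(-4\right)^{2} = 16$)
$I = 0$ ($I = 0 \left(16 + 0 \cdot 0\right) = 0 \left(16 + 0\right) = 0 \cdot 16 = 0$)
$I \left(s + 7\right) \left(t - 12\right) = 0 \left(2 + 7\right) \left(-7 - 12\right) = 0 \cdot 9 \left(-19\right) = 0 \left(-171\right) = 0$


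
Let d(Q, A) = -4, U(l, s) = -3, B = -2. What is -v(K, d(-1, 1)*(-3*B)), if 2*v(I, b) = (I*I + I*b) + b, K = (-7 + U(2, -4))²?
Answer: -3788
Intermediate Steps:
K = 100 (K = (-7 - 3)² = (-10)² = 100)
v(I, b) = b/2 + I²/2 + I*b/2 (v(I, b) = ((I*I + I*b) + b)/2 = ((I² + I*b) + b)/2 = (b + I² + I*b)/2 = b/2 + I²/2 + I*b/2)
-v(K, d(-1, 1)*(-3*B)) = -((-(-12)*(-2))/2 + (½)*100² + (½)*100*(-(-12)*(-2))) = -((-4*6)/2 + (½)*10000 + (½)*100*(-4*6)) = -((½)*(-24) + 5000 + (½)*100*(-24)) = -(-12 + 5000 - 1200) = -1*3788 = -3788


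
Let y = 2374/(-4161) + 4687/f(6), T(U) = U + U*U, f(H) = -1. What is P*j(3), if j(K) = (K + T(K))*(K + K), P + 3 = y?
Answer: -585523920/1387 ≈ -4.2215e+5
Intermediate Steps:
T(U) = U + U²
y = -19504981/4161 (y = 2374/(-4161) + 4687/(-1) = 2374*(-1/4161) + 4687*(-1) = -2374/4161 - 4687 = -19504981/4161 ≈ -4687.6)
P = -19517464/4161 (P = -3 - 19504981/4161 = -19517464/4161 ≈ -4690.6)
j(K) = 2*K*(K + K*(1 + K)) (j(K) = (K + K*(1 + K))*(K + K) = (K + K*(1 + K))*(2*K) = 2*K*(K + K*(1 + K)))
P*j(3) = -39034928*3²*(2 + 3)/4161 = -39034928*9*5/4161 = -19517464/4161*90 = -585523920/1387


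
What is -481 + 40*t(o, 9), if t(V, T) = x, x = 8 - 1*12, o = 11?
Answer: -641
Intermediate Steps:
x = -4 (x = 8 - 12 = -4)
t(V, T) = -4
-481 + 40*t(o, 9) = -481 + 40*(-4) = -481 - 160 = -641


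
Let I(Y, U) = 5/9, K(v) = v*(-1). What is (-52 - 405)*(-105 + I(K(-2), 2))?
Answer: 429580/9 ≈ 47731.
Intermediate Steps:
K(v) = -v
I(Y, U) = 5/9 (I(Y, U) = 5*(1/9) = 5/9)
(-52 - 405)*(-105 + I(K(-2), 2)) = (-52 - 405)*(-105 + 5/9) = -457*(-940/9) = 429580/9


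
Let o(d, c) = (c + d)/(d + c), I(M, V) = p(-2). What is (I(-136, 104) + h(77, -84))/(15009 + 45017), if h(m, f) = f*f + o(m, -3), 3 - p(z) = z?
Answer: 3531/30013 ≈ 0.11765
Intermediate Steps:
p(z) = 3 - z
I(M, V) = 5 (I(M, V) = 3 - 1*(-2) = 3 + 2 = 5)
o(d, c) = 1 (o(d, c) = (c + d)/(c + d) = 1)
h(m, f) = 1 + f² (h(m, f) = f*f + 1 = f² + 1 = 1 + f²)
(I(-136, 104) + h(77, -84))/(15009 + 45017) = (5 + (1 + (-84)²))/(15009 + 45017) = (5 + (1 + 7056))/60026 = (5 + 7057)*(1/60026) = 7062*(1/60026) = 3531/30013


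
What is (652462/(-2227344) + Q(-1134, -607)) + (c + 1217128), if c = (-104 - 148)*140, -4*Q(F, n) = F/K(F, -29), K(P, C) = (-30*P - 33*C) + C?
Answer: 1437444777694391/1216269033 ≈ 1.1818e+6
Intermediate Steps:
K(P, C) = -32*C - 30*P (K(P, C) = (-33*C - 30*P) + C = -32*C - 30*P)
Q(F, n) = -F/(4*(928 - 30*F)) (Q(F, n) = -F/(4*(-32*(-29) - 30*F)) = -F/(4*(928 - 30*F)))
c = -35280 (c = -252*140 = -35280)
(652462/(-2227344) + Q(-1134, -607)) + (c + 1217128) = (652462/(-2227344) + (⅛)*(-1134)/(-464 + 15*(-1134))) + (-35280 + 1217128) = (652462*(-1/2227344) + (⅛)*(-1134)/(-464 - 17010)) + 1181848 = (-326231/1113672 + (⅛)*(-1134)/(-17474)) + 1181848 = (-326231/1113672 + (⅛)*(-1134)*(-1/17474)) + 1181848 = (-326231/1113672 + 567/69896) + 1181848 = -346418593/1216269033 + 1181848 = 1437444777694391/1216269033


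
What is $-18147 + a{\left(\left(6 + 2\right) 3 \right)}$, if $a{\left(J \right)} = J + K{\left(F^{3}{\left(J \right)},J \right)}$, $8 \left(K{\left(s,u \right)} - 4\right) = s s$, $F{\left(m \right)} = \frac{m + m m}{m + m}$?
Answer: $\frac{234863697}{512} \approx 4.5872 \cdot 10^{5}$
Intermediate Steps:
$F{\left(m \right)} = \frac{m + m^{2}}{2 m}$
$K{\left(s,u \right)} = 4 + \frac{s^{2}}{8}$ ($K{\left(s,u \right)} = 4 + \frac{s s}{8} = 4 + \frac{s^{2}}{8}$)
$a{\left(J \right)} = 4 + J + \frac{\left(\frac{1}{2} + \frac{J}{2}\right)^{6}}{8}$ ($a{\left(J \right)} = J + \left(4 + \frac{\left(\left(\frac{1}{2} + \frac{J}{2}\right)^{3}\right)^{2}}{8}\right) = J + \left(4 + \frac{\left(\frac{1}{2} + \frac{J}{2}\right)^{6}}{8}\right) = 4 + J + \frac{\left(\frac{1}{2} + \frac{J}{2}\right)^{6}}{8}$)
$-18147 + a{\left(\left(6 + 2\right) 3 \right)} = -18147 + \left(4 + \left(6 + 2\right) 3 + \frac{\left(1 + \left(6 + 2\right) 3\right)^{6}}{512}\right) = -18147 + \left(4 + 8 \cdot 3 + \frac{\left(1 + 8 \cdot 3\right)^{6}}{512}\right) = -18147 + \left(4 + 24 + \frac{\left(1 + 24\right)^{6}}{512}\right) = -18147 + \left(4 + 24 + \frac{25^{6}}{512}\right) = -18147 + \left(4 + 24 + \frac{1}{512} \cdot 244140625\right) = -18147 + \left(4 + 24 + \frac{244140625}{512}\right) = -18147 + \frac{244154961}{512} = \frac{234863697}{512}$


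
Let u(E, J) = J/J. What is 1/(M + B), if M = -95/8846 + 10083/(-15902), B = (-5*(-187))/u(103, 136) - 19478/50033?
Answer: 1759524170009/1643335551149430 ≈ 0.0010707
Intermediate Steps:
u(E, J) = 1
B = 46761377/50033 (B = -5*(-187)/1 - 19478/50033 = 935*1 - 19478*1/50033 = 935 - 19478/50033 = 46761377/50033 ≈ 934.61)
M = -22676227/35167273 (M = -95*1/8846 + 10083*(-1/15902) = -95/8846 - 10083/15902 = -22676227/35167273 ≈ -0.64481)
1/(M + B) = 1/(-22676227/35167273 + 46761377/50033) = 1/(1643335551149430/1759524170009) = 1759524170009/1643335551149430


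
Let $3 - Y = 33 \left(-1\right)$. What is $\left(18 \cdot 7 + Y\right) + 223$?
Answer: $385$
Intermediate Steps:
$Y = 36$ ($Y = 3 - 33 \left(-1\right) = 3 - -33 = 3 + 33 = 36$)
$\left(18 \cdot 7 + Y\right) + 223 = \left(18 \cdot 7 + 36\right) + 223 = \left(126 + 36\right) + 223 = 162 + 223 = 385$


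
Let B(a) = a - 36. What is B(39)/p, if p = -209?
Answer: -3/209 ≈ -0.014354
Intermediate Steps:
B(a) = -36 + a
B(39)/p = (-36 + 39)/(-209) = 3*(-1/209) = -3/209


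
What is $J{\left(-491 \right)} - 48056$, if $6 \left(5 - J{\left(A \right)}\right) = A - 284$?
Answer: $- \frac{287531}{6} \approx -47922.0$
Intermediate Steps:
$J{\left(A \right)} = \frac{157}{3} - \frac{A}{6}$ ($J{\left(A \right)} = 5 - \frac{A - 284}{6} = 5 - \frac{-284 + A}{6} = 5 - \left(- \frac{142}{3} + \frac{A}{6}\right) = \frac{157}{3} - \frac{A}{6}$)
$J{\left(-491 \right)} - 48056 = \left(\frac{157}{3} - - \frac{491}{6}\right) - 48056 = \left(\frac{157}{3} + \frac{491}{6}\right) - 48056 = \frac{805}{6} - 48056 = - \frac{287531}{6}$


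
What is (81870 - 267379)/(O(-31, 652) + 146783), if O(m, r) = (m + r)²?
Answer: -185509/532424 ≈ -0.34842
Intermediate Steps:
(81870 - 267379)/(O(-31, 652) + 146783) = (81870 - 267379)/((-31 + 652)² + 146783) = -185509/(621² + 146783) = -185509/(385641 + 146783) = -185509/532424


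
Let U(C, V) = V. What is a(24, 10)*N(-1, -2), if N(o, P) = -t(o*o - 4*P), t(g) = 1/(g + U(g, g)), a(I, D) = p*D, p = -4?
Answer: 20/9 ≈ 2.2222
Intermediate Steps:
a(I, D) = -4*D
t(g) = 1/(2*g) (t(g) = 1/(g + g) = 1/(2*g))
N(o, P) = -1/(2*(o² - 4*P)) (N(o, P) = -1/(2*(o*o - 4*P)) = -1/(2*(o² - 4*P)))
a(24, 10)*N(-1, -2) = (-4*10)*(1/(2*(-1*(-1)² + 4*(-2)))) = -20/(-1*1 - 8) = -20/(-1 - 8) = -20/(-9) = -20*(-1)/9 = -40*(-1/18) = 20/9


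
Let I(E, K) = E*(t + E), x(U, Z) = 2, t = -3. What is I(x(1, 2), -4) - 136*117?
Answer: -15914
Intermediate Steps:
I(E, K) = E*(-3 + E)
I(x(1, 2), -4) - 136*117 = 2*(-3 + 2) - 136*117 = 2*(-1) - 15912 = -2 - 15912 = -15914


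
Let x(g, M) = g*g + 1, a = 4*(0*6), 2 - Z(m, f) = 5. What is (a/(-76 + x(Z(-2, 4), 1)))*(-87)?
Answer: 0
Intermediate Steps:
Z(m, f) = -3 (Z(m, f) = 2 - 1*5 = 2 - 5 = -3)
a = 0 (a = 4*0 = 0)
x(g, M) = 1 + g² (x(g, M) = g² + 1 = 1 + g²)
(a/(-76 + x(Z(-2, 4), 1)))*(-87) = (0/(-76 + (1 + (-3)²)))*(-87) = (0/(-76 + (1 + 9)))*(-87) = (0/(-76 + 10))*(-87) = (0/(-66))*(-87) = -1/66*0*(-87) = 0*(-87) = 0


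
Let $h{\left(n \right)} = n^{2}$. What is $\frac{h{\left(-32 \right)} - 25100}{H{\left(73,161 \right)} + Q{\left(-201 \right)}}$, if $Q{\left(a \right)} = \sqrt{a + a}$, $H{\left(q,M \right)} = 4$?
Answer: $- \frac{48152}{209} + \frac{12038 i \sqrt{402}}{209} \approx -230.39 + 1154.8 i$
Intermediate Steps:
$Q{\left(a \right)} = \sqrt{2} \sqrt{a}$ ($Q{\left(a \right)} = \sqrt{2 a} = \sqrt{2} \sqrt{a}$)
$\frac{h{\left(-32 \right)} - 25100}{H{\left(73,161 \right)} + Q{\left(-201 \right)}} = \frac{\left(-32\right)^{2} - 25100}{4 + \sqrt{2} \sqrt{-201}} = \frac{1024 - 25100}{4 + \sqrt{2} i \sqrt{201}} = - \frac{24076}{4 + i \sqrt{402}}$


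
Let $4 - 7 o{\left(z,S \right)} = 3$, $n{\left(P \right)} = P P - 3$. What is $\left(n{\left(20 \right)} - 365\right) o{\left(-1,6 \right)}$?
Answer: $\frac{32}{7} \approx 4.5714$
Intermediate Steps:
$n{\left(P \right)} = -3 + P^{2}$ ($n{\left(P \right)} = P^{2} - 3 = -3 + P^{2}$)
$o{\left(z,S \right)} = \frac{1}{7}$ ($o{\left(z,S \right)} = \frac{4}{7} - \frac{3}{7} = \frac{1}{7}$)
$\left(n{\left(20 \right)} - 365\right) o{\left(-1,6 \right)} = \left(\left(-3 + 20^{2}\right) - 365\right) \frac{1}{7} = \left(\left(-3 + 400\right) - 365\right) \frac{1}{7} = \left(397 - 365\right) \frac{1}{7} = 32 \cdot \frac{1}{7} = \frac{32}{7}$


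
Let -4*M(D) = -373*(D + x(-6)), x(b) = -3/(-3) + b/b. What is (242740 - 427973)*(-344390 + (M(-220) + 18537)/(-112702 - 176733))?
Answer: 36927501796967061/578870 ≈ 6.3792e+10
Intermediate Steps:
x(b) = 2 (x(b) = -3*(-⅓) + 1 = 1 + 1 = 2)
M(D) = 373/2 + 373*D/4 (M(D) = -(-373)*(D + 2)/4 = -(-373)*(2 + D)/4 = -(-746 - 373*D)/4 = 373/2 + 373*D/4)
(242740 - 427973)*(-344390 + (M(-220) + 18537)/(-112702 - 176733)) = (242740 - 427973)*(-344390 + ((373/2 + (373/4)*(-220)) + 18537)/(-112702 - 176733)) = -185233*(-344390 + ((373/2 - 20515) + 18537)/(-289435)) = -185233*(-344390 + (-40657/2 + 18537)*(-1/289435)) = -185233*(-344390 - 3583/2*(-1/289435)) = -185233*(-344390 + 3583/578870) = -185233*(-199357035717/578870) = 36927501796967061/578870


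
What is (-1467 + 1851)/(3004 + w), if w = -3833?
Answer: -384/829 ≈ -0.46321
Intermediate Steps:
(-1467 + 1851)/(3004 + w) = (-1467 + 1851)/(3004 - 3833) = 384/(-829) = 384*(-1/829) = -384/829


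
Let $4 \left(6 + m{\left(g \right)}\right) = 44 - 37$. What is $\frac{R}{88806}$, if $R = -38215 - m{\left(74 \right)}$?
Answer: $- \frac{152843}{355224} \approx -0.43027$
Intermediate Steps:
$m{\left(g \right)} = - \frac{17}{4}$ ($m{\left(g \right)} = -6 + \frac{44 - 37}{4} = -6 + \frac{1}{4} \cdot 7 = -6 + \frac{7}{4} = - \frac{17}{4}$)
$R = - \frac{152843}{4}$ ($R = -38215 - - \frac{17}{4} = -38215 + \frac{17}{4} = - \frac{152843}{4} \approx -38211.0$)
$\frac{R}{88806} = - \frac{152843}{4 \cdot 88806} = \left(- \frac{152843}{4}\right) \frac{1}{88806} = - \frac{152843}{355224}$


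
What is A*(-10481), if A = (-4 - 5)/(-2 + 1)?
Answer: -94329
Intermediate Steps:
A = 9 (A = -9/(-1) = -9*(-1) = 9)
A*(-10481) = 9*(-10481) = -94329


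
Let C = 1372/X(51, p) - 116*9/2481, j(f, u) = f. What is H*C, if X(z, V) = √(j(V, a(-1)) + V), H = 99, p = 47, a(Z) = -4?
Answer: -34452/827 + 67914*√94/47 ≈ 13968.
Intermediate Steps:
X(z, V) = √2*√V (X(z, V) = √(V + V) = √(2*V) = √2*√V)
C = -348/827 + 686*√94/47 (C = 1372/((√2*√47)) - 116*9/2481 = 1372/(√94) - 1044*1/2481 = 1372*(√94/94) - 348/827 = 686*√94/47 - 348/827 = -348/827 + 686*√94/47 ≈ 141.09)
H*C = 99*(-348/827 + 686*√94/47) = -34452/827 + 67914*√94/47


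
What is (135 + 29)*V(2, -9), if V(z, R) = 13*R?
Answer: -19188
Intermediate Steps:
(135 + 29)*V(2, -9) = (135 + 29)*(13*(-9)) = 164*(-117) = -19188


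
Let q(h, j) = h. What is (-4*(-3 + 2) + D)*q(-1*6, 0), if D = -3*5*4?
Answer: 336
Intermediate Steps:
D = -60 (D = -15*4 = -60)
(-4*(-3 + 2) + D)*q(-1*6, 0) = (-4*(-3 + 2) - 60)*(-1*6) = (-4*(-1) - 60)*(-6) = (4 - 60)*(-6) = -56*(-6) = 336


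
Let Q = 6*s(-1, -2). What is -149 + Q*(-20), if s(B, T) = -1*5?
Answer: 451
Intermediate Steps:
s(B, T) = -5
Q = -30 (Q = 6*(-5) = -30)
-149 + Q*(-20) = -149 - 30*(-20) = -149 + 600 = 451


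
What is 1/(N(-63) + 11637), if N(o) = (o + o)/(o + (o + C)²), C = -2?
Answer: 2081/24216534 ≈ 8.5933e-5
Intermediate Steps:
N(o) = 2*o/(o + (-2 + o)²) (N(o) = (o + o)/(o + (o - 2)²) = (2*o)/(o + (-2 + o)²) = 2*o/(o + (-2 + o)²))
1/(N(-63) + 11637) = 1/(2*(-63)/(-63 + (-2 - 63)²) + 11637) = 1/(2*(-63)/(-63 + (-65)²) + 11637) = 1/(2*(-63)/(-63 + 4225) + 11637) = 1/(2*(-63)/4162 + 11637) = 1/(2*(-63)*(1/4162) + 11637) = 1/(-63/2081 + 11637) = 1/(24216534/2081) = 2081/24216534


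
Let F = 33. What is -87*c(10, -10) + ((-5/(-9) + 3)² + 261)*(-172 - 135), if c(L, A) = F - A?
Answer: -7107676/81 ≈ -87749.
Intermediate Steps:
c(L, A) = 33 - A
-87*c(10, -10) + ((-5/(-9) + 3)² + 261)*(-172 - 135) = -87*(33 - 1*(-10)) + ((-5/(-9) + 3)² + 261)*(-172 - 135) = -87*(33 + 10) + ((-5*(-⅑) + 3)² + 261)*(-307) = -87*43 + ((5/9 + 3)² + 261)*(-307) = -3741 + ((32/9)² + 261)*(-307) = -3741 + (1024/81 + 261)*(-307) = -3741 + (22165/81)*(-307) = -3741 - 6804655/81 = -7107676/81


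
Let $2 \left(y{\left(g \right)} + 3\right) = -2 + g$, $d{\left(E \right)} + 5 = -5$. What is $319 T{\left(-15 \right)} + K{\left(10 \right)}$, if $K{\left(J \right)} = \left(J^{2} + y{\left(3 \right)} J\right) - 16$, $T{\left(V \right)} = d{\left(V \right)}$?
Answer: $-3131$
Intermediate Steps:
$d{\left(E \right)} = -10$ ($d{\left(E \right)} = -5 - 5 = -10$)
$y{\left(g \right)} = -4 + \frac{g}{2}$ ($y{\left(g \right)} = -3 + \frac{-2 + g}{2} = -3 + \left(-1 + \frac{g}{2}\right) = -4 + \frac{g}{2}$)
$T{\left(V \right)} = -10$
$K{\left(J \right)} = -16 + J^{2} - \frac{5 J}{2}$ ($K{\left(J \right)} = \left(J^{2} + \left(-4 + \frac{1}{2} \cdot 3\right) J\right) - 16 = \left(J^{2} + \left(-4 + \frac{3}{2}\right) J\right) - 16 = \left(J^{2} - \frac{5 J}{2}\right) - 16 = -16 + J^{2} - \frac{5 J}{2}$)
$319 T{\left(-15 \right)} + K{\left(10 \right)} = 319 \left(-10\right) - \left(41 - 100\right) = -3190 - -59 = -3190 + 59 = -3131$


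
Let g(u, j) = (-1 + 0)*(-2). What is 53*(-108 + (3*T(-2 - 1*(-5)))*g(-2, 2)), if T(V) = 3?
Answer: -4770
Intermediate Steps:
g(u, j) = 2 (g(u, j) = -1*(-2) = 2)
53*(-108 + (3*T(-2 - 1*(-5)))*g(-2, 2)) = 53*(-108 + (3*3)*2) = 53*(-108 + 9*2) = 53*(-108 + 18) = 53*(-90) = -4770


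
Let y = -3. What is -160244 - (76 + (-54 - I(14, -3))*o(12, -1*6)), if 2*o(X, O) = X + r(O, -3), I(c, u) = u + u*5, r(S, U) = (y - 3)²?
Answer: -159456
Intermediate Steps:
r(S, U) = 36 (r(S, U) = (-3 - 3)² = (-6)² = 36)
I(c, u) = 6*u (I(c, u) = u + 5*u = 6*u)
o(X, O) = 18 + X/2 (o(X, O) = (X + 36)/2 = (36 + X)/2 = 18 + X/2)
-160244 - (76 + (-54 - I(14, -3))*o(12, -1*6)) = -160244 - (76 + (-54 - 6*(-3))*(18 + (½)*12)) = -160244 - (76 + (-54 - 1*(-18))*(18 + 6)) = -160244 - (76 + (-54 + 18)*24) = -160244 - (76 - 36*24) = -160244 - (76 - 864) = -160244 - 1*(-788) = -160244 + 788 = -159456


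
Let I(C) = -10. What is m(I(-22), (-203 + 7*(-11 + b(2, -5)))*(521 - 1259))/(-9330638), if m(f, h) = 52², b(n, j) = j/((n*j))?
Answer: -1352/4665319 ≈ -0.00028980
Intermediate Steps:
b(n, j) = 1/n (b(n, j) = j/((j*n)) = j*(1/(j*n)) = 1/n)
m(f, h) = 2704
m(I(-22), (-203 + 7*(-11 + b(2, -5)))*(521 - 1259))/(-9330638) = 2704/(-9330638) = 2704*(-1/9330638) = -1352/4665319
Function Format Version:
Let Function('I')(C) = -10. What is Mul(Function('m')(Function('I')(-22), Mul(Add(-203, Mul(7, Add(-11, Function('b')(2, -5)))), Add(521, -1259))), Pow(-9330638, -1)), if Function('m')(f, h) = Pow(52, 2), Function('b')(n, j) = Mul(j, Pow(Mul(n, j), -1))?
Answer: Rational(-1352, 4665319) ≈ -0.00028980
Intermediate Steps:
Function('b')(n, j) = Pow(n, -1) (Function('b')(n, j) = Mul(j, Pow(Mul(j, n), -1)) = Mul(j, Mul(Pow(j, -1), Pow(n, -1))) = Pow(n, -1))
Function('m')(f, h) = 2704
Mul(Function('m')(Function('I')(-22), Mul(Add(-203, Mul(7, Add(-11, Function('b')(2, -5)))), Add(521, -1259))), Pow(-9330638, -1)) = Mul(2704, Pow(-9330638, -1)) = Mul(2704, Rational(-1, 9330638)) = Rational(-1352, 4665319)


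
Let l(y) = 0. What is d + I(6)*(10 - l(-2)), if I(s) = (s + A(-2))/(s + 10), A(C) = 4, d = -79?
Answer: -291/4 ≈ -72.750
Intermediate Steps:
I(s) = (4 + s)/(10 + s) (I(s) = (s + 4)/(s + 10) = (4 + s)/(10 + s))
d + I(6)*(10 - l(-2)) = -79 + ((4 + 6)/(10 + 6))*(10 - 1*0) = -79 + (10/16)*(10 + 0) = -79 + ((1/16)*10)*10 = -79 + (5/8)*10 = -79 + 25/4 = -291/4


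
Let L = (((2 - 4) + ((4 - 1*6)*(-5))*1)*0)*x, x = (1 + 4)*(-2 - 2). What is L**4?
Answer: 0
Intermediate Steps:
x = -20 (x = 5*(-4) = -20)
L = 0 (L = (((2 - 4) + ((4 - 1*6)*(-5))*1)*0)*(-20) = ((-2 + ((4 - 6)*(-5))*1)*0)*(-20) = ((-2 - 2*(-5)*1)*0)*(-20) = ((-2 + 10*1)*0)*(-20) = ((-2 + 10)*0)*(-20) = (8*0)*(-20) = 0*(-20) = 0)
L**4 = 0**4 = 0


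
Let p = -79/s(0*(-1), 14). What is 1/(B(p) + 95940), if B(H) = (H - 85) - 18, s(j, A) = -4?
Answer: 4/383427 ≈ 1.0432e-5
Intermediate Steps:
p = 79/4 (p = -79/(-4) = -79*(-¼) = 79/4 ≈ 19.750)
B(H) = -103 + H (B(H) = (-85 + H) - 18 = -103 + H)
1/(B(p) + 95940) = 1/((-103 + 79/4) + 95940) = 1/(-333/4 + 95940) = 1/(383427/4) = 4/383427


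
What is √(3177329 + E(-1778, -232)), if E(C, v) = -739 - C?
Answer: 24*√5518 ≈ 1782.8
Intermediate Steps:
√(3177329 + E(-1778, -232)) = √(3177329 + (-739 - 1*(-1778))) = √(3177329 + (-739 + 1778)) = √(3177329 + 1039) = √3178368 = 24*√5518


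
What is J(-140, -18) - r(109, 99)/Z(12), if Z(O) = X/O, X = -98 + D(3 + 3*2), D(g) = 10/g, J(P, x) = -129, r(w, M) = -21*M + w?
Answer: -40656/109 ≈ -372.99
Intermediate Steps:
r(w, M) = w - 21*M
X = -872/9 (X = -98 + 10/(3 + 3*2) = -98 + 10/(3 + 6) = -98 + 10/9 = -872/9 ≈ -96.889)
Z(O) = -872/(9*O)
J(-140, -18) - r(109, 99)/Z(12) = -129 - (109 - 21*99)/((-872/9/12)) = -129 - (109 - 2079)/((-872/9*1/12)) = -129 - (-1970)/(-218/27) = -129 - (-1970)*(-27)/218 = -129 - 1*26595/109 = -129 - 26595/109 = -40656/109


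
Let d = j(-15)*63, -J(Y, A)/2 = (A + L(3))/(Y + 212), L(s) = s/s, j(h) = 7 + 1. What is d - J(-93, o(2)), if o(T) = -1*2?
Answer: 59974/119 ≈ 503.98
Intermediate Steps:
j(h) = 8
L(s) = 1
o(T) = -2
J(Y, A) = -2*(1 + A)/(212 + Y) (J(Y, A) = -2*(A + 1)/(Y + 212) = -2*(1 + A)/(212 + Y))
d = 504 (d = 8*63 = 504)
d - J(-93, o(2)) = 504 - 2*(-1 - 1*(-2))/(212 - 93) = 504 - 2*(-1 + 2)/119 = 504 - 2/119 = 59974/119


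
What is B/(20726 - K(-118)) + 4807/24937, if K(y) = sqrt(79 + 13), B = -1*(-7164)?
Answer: 65540918012/121728544091 + 1791*sqrt(23)/53695873 ≈ 0.53858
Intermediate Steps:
B = 7164
K(y) = 2*sqrt(23) (K(y) = sqrt(92) = 2*sqrt(23))
B/(20726 - K(-118)) + 4807/24937 = 7164/(20726 - 2*sqrt(23)) + 4807/24937 = 7164/(20726 - 2*sqrt(23)) + 4807*(1/24937) = 7164/(20726 - 2*sqrt(23)) + 437/2267 = 437/2267 + 7164/(20726 - 2*sqrt(23))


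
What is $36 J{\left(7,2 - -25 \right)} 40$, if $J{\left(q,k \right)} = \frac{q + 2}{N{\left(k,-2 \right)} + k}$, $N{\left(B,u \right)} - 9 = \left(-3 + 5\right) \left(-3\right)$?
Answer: $432$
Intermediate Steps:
$N{\left(B,u \right)} = 3$ ($N{\left(B,u \right)} = 9 + \left(-3 + 5\right) \left(-3\right) = 9 + 2 \left(-3\right) = 9 - 6 = 3$)
$J{\left(q,k \right)} = \frac{2 + q}{3 + k}$ ($J{\left(q,k \right)} = \frac{q + 2}{3 + k} = \frac{2 + q}{3 + k}$)
$36 J{\left(7,2 - -25 \right)} 40 = 36 \frac{2 + 7}{3 + \left(2 - -25\right)} 40 = 36 \frac{1}{3 + \left(2 + 25\right)} 9 \cdot 40 = 36 \frac{1}{3 + 27} \cdot 9 \cdot 40 = 36 \cdot \frac{1}{30} \cdot 9 \cdot 40 = 36 \cdot \frac{3}{10} \cdot 40 = \frac{54}{5} \cdot 40 = 432$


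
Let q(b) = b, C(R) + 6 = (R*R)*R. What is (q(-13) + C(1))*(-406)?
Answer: 7308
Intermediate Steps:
C(R) = -6 + R³ (C(R) = -6 + (R*R)*R = -6 + R²*R = -6 + R³)
(q(-13) + C(1))*(-406) = (-13 + (-6 + 1³))*(-406) = (-13 + (-6 + 1))*(-406) = (-13 - 5)*(-406) = -18*(-406) = 7308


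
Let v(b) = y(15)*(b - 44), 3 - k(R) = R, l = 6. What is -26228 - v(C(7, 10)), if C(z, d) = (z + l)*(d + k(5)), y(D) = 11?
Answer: -26888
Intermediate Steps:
k(R) = 3 - R
C(z, d) = (-2 + d)*(6 + z) (C(z, d) = (z + 6)*(d + (3 - 1*5)) = (6 + z)*(d + (3 - 5)) = (6 + z)*(d - 2) = (6 + z)*(-2 + d) = (-2 + d)*(6 + z))
v(b) = -484 + 11*b (v(b) = 11*(b - 44) = 11*(-44 + b) = -484 + 11*b)
-26228 - v(C(7, 10)) = -26228 - (-484 + 11*(-12 - 2*7 + 6*10 + 10*7)) = -26228 - (-484 + 11*(-12 - 14 + 60 + 70)) = -26228 - (-484 + 11*104) = -26228 - (-484 + 1144) = -26228 - 1*660 = -26228 - 660 = -26888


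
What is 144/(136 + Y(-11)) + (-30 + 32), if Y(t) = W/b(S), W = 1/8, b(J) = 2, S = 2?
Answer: 6658/2177 ≈ 3.0583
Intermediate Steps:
W = 1/8 ≈ 0.12500
Y(t) = 1/16 (Y(t) = (1/8)/2 = (1/8)*(1/2) = 1/16)
144/(136 + Y(-11)) + (-30 + 32) = 144/(136 + 1/16) + (-30 + 32) = 144/(2177/16) + 2 = 144*(16/2177) + 2 = 2304/2177 + 2 = 6658/2177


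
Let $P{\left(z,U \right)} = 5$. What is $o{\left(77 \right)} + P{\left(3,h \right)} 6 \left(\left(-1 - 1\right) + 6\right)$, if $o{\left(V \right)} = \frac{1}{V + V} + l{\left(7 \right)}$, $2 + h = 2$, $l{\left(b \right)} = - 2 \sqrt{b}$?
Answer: $\frac{18481}{154} - 2 \sqrt{7} \approx 114.71$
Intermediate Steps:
$h = 0$ ($h = -2 + 2 = 0$)
$o{\left(V \right)} = \frac{1}{2 V} - 2 \sqrt{7}$ ($o{\left(V \right)} = \frac{1}{V + V} - 2 \sqrt{7} = \frac{1}{2 V} - 2 \sqrt{7}$)
$o{\left(77 \right)} + P{\left(3,h \right)} 6 \left(\left(-1 - 1\right) + 6\right) = \left(\frac{1}{2 \cdot 77} - 2 \sqrt{7}\right) + 5 \cdot 6 \left(\left(-1 - 1\right) + 6\right) = \left(\frac{1}{2} \cdot \frac{1}{77} - 2 \sqrt{7}\right) + 30 \left(-2 + 6\right) = \left(\frac{1}{154} - 2 \sqrt{7}\right) + 30 \cdot 4 = \left(\frac{1}{154} - 2 \sqrt{7}\right) + 120 = \frac{18481}{154} - 2 \sqrt{7}$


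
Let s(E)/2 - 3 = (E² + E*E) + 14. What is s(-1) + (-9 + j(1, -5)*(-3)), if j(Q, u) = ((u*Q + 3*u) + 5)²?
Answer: -646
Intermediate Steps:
j(Q, u) = (5 + 3*u + Q*u)² (j(Q, u) = ((Q*u + 3*u) + 5)² = ((3*u + Q*u) + 5)² = (5 + 3*u + Q*u)²)
s(E) = 34 + 4*E² (s(E) = 6 + 2*((E² + E*E) + 14) = 6 + 2*((E² + E²) + 14) = 6 + 2*(2*E² + 14) = 6 + 2*(14 + 2*E²) = 6 + (28 + 4*E²) = 34 + 4*E²)
s(-1) + (-9 + j(1, -5)*(-3)) = (34 + 4*(-1)²) + (-9 + (5 + 3*(-5) + 1*(-5))²*(-3)) = (34 + 4*1) + (-9 + (5 - 15 - 5)²*(-3)) = (34 + 4) + (-9 + (-15)²*(-3)) = 38 + (-9 + 225*(-3)) = 38 + (-9 - 675) = 38 - 684 = -646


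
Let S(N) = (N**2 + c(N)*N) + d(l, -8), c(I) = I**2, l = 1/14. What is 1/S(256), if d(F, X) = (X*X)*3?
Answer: 1/16842944 ≈ 5.9372e-8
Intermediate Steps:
l = 1/14 ≈ 0.071429
d(F, X) = 3*X**2 (d(F, X) = X**2*3 = 3*X**2)
S(N) = 192 + N**2 + N**3 (S(N) = (N**2 + N**2*N) + 3*(-8)**2 = (N**2 + N**3) + 3*64 = (N**2 + N**3) + 192 = 192 + N**2 + N**3)
1/S(256) = 1/(192 + 256**2 + 256**3) = 1/(192 + 65536 + 16777216) = 1/16842944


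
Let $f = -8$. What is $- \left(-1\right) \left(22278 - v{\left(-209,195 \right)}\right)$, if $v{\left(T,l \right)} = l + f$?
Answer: $22091$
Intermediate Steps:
$v{\left(T,l \right)} = -8 + l$ ($v{\left(T,l \right)} = l - 8 = -8 + l$)
$- \left(-1\right) \left(22278 - v{\left(-209,195 \right)}\right) = - \left(-1\right) \left(22278 - \left(-8 + 195\right)\right) = - \left(-1\right) \left(22278 - 187\right) = - \left(-1\right) 22091 = \left(-1\right) \left(-22091\right) = 22091$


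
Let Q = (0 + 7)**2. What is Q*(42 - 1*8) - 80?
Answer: 1586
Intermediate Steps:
Q = 49 (Q = 7**2 = 49)
Q*(42 - 1*8) - 80 = 49*(42 - 1*8) - 80 = 49*(42 - 8) - 80 = 49*34 - 80 = 1666 - 80 = 1586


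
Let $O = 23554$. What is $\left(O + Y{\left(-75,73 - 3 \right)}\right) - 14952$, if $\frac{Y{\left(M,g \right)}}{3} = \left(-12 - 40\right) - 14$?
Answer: $8404$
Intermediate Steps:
$Y{\left(M,g \right)} = -198$ ($Y{\left(M,g \right)} = 3 \left(\left(-12 - 40\right) - 14\right) = 3 \left(-52 - 14\right) = 3 \left(-66\right) = -198$)
$\left(O + Y{\left(-75,73 - 3 \right)}\right) - 14952 = \left(23554 - 198\right) - 14952 = 23356 - 14952 = 8404$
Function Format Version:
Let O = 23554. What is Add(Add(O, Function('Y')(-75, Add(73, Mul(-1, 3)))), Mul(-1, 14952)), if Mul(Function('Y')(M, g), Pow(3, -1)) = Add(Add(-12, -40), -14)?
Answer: 8404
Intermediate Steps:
Function('Y')(M, g) = -198 (Function('Y')(M, g) = Mul(3, Add(Add(-12, -40), -14)) = Mul(3, Add(-52, -14)) = Mul(3, -66) = -198)
Add(Add(O, Function('Y')(-75, Add(73, Mul(-1, 3)))), Mul(-1, 14952)) = Add(Add(23554, -198), Mul(-1, 14952)) = Add(23356, -14952) = 8404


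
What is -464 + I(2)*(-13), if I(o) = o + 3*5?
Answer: -685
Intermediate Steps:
I(o) = 15 + o (I(o) = o + 15 = 15 + o)
-464 + I(2)*(-13) = -464 + (15 + 2)*(-13) = -464 + 17*(-13) = -464 - 221 = -685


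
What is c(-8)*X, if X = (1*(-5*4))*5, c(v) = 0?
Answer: 0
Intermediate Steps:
X = -100 (X = (1*(-20))*5 = -20*5 = -100)
c(-8)*X = 0*(-100) = 0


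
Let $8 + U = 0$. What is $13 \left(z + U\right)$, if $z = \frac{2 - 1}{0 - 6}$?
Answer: $- \frac{637}{6} \approx -106.17$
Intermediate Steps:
$U = -8$ ($U = -8 + 0 = -8$)
$z = - \frac{1}{6}$ ($z = 1 \frac{1}{-6} = 1 \left(- \frac{1}{6}\right) = - \frac{1}{6} \approx -0.16667$)
$13 \left(z + U\right) = 13 \left(- \frac{1}{6} - 8\right) = 13 \left(- \frac{49}{6}\right) = - \frac{637}{6}$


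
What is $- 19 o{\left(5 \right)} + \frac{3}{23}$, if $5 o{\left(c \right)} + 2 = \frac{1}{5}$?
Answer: $\frac{4008}{575} \approx 6.9704$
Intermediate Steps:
$o{\left(c \right)} = - \frac{9}{25}$ ($o{\left(c \right)} = - \frac{2}{5} + \frac{1}{5 \cdot 5} = - \frac{2}{5} + \frac{1}{5} \cdot \frac{1}{5} = - \frac{2}{5} + \frac{1}{25} = - \frac{9}{25}$)
$- 19 o{\left(5 \right)} + \frac{3}{23} = \left(-19\right) \left(- \frac{9}{25}\right) + \frac{3}{23} = \frac{171}{25} + 3 \cdot \frac{1}{23} = \frac{171}{25} + \frac{3}{23} = \frac{4008}{575}$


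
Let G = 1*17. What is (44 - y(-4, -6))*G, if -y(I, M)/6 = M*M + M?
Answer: 3808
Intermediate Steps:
G = 17
y(I, M) = -6*M - 6*M² (y(I, M) = -6*(M*M + M) = -6*(M² + M) = -6*(M + M²) = -6*M - 6*M²)
(44 - y(-4, -6))*G = (44 - (-6)*(-6)*(1 - 6))*17 = (44 - (-6)*(-6)*(-5))*17 = (44 - 1*(-180))*17 = (44 + 180)*17 = 224*17 = 3808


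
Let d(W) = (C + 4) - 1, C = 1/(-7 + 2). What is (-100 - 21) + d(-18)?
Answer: -591/5 ≈ -118.20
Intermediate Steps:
C = -⅕ (C = 1/(-5) = -⅕ ≈ -0.20000)
d(W) = 14/5 (d(W) = (-⅕ + 4) - 1 = 19/5 - 1 = 14/5)
(-100 - 21) + d(-18) = (-100 - 21) + 14/5 = -121 + 14/5 = -591/5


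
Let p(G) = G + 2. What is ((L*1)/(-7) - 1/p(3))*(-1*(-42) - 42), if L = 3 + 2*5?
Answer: 0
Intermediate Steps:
p(G) = 2 + G
L = 13 (L = 3 + 10 = 13)
((L*1)/(-7) - 1/p(3))*(-1*(-42) - 42) = ((13*1)/(-7) - 1/(2 + 3))*(-1*(-42) - 42) = (13*(-⅐) - 1/5)*(42 - 42) = (-13/7 - 1*⅕)*0 = (-13/7 - ⅕)*0 = -72/35*0 = 0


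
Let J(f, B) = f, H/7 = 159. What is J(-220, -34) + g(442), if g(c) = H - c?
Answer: 451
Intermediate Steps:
H = 1113 (H = 7*159 = 1113)
g(c) = 1113 - c
J(-220, -34) + g(442) = -220 + (1113 - 1*442) = -220 + (1113 - 442) = -220 + 671 = 451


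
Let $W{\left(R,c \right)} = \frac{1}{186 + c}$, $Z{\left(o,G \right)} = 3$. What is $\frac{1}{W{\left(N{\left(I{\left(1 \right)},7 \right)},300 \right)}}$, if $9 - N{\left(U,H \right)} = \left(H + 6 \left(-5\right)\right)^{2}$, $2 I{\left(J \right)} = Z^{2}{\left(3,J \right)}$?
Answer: $486$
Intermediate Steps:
$I{\left(J \right)} = \frac{9}{2}$ ($I{\left(J \right)} = \frac{3^{2}}{2} = \frac{1}{2} \cdot 9 = \frac{9}{2}$)
$N{\left(U,H \right)} = 9 - \left(-30 + H\right)^{2}$ ($N{\left(U,H \right)} = 9 - \left(H + 6 \left(-5\right)\right)^{2} = 9 - \left(H - 30\right)^{2} = 9 - \left(-30 + H\right)^{2}$)
$\frac{1}{W{\left(N{\left(I{\left(1 \right)},7 \right)},300 \right)}} = \frac{1}{\frac{1}{186 + 300}} = \frac{1}{\frac{1}{486}} = 486$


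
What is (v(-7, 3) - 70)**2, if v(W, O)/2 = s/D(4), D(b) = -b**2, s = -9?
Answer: 303601/64 ≈ 4743.8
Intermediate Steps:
v(W, O) = 9/8 (v(W, O) = 2*(-9/((-1*4**2))) = 2*(-9/((-1*16))) = 2*(-9/(-16)) = 2*(-9*(-1/16)) = 2*(9/16) = 9/8)
(v(-7, 3) - 70)**2 = (9/8 - 70)**2 = (-551/8)**2 = 303601/64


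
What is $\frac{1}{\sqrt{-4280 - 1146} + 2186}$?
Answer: $\frac{1093}{2392011} - \frac{i \sqrt{5426}}{4784022} \approx 0.00045694 - 1.5397 \cdot 10^{-5} i$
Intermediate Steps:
$\frac{1}{\sqrt{-4280 - 1146} + 2186} = \frac{1}{\sqrt{-5426} + 2186} = \frac{1}{i \sqrt{5426} + 2186} = \frac{1}{2186 + i \sqrt{5426}}$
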